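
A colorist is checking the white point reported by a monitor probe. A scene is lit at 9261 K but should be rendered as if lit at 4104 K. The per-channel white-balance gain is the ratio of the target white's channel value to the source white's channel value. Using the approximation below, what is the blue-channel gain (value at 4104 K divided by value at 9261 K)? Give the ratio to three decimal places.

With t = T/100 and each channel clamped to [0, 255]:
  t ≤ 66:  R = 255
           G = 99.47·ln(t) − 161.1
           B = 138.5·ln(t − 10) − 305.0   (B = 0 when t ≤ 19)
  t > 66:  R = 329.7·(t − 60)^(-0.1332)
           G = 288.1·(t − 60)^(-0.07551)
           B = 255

0.670

At 9261 K (t = 92.61):
  B = 255 by definition for t > 66.
At 4104 K (t = 41.04):
  B = 138.5·ln(41.04 − 10) − 305.0 = 138.5·ln 31.04 − 305.0 = 138.5·3.4353 − 305.0 = 170.786.
Gain = 170.786 / 255.000 = 0.6697 → 0.670.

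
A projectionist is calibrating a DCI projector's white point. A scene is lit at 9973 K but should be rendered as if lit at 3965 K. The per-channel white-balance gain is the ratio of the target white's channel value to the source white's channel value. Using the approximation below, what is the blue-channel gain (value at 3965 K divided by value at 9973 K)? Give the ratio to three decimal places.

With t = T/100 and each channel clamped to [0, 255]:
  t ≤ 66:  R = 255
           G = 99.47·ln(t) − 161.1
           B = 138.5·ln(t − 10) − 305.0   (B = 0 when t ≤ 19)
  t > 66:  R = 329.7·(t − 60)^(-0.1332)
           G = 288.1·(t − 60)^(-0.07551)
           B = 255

At 9973 K (t = 99.73):
  B = 255 by definition for t > 66.
At 3965 K (t = 39.65):
  B = 138.5·ln(39.65 − 10) − 305.0 = 138.5·ln 29.65 − 305.0 = 138.5·3.3895 − 305.0 = 164.441.
Gain = 164.441 / 255.000 = 0.6449 → 0.645.

0.645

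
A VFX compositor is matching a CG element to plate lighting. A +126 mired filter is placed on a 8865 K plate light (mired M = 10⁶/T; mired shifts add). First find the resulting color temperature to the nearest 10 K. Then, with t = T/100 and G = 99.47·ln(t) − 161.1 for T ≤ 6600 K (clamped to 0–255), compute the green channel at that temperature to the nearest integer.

210

M_in = 10⁶/8865 = 112.80; M_out = 112.80 + (+126) = 238.80.
T_out = 10⁶/238.80 = 4187.5 K → 4190 K; t = 41.9.
G = 99.47·ln 41.9 − 161.1 = 99.47·3.7353 − 161.1 = 210.449.
Rounded: 210.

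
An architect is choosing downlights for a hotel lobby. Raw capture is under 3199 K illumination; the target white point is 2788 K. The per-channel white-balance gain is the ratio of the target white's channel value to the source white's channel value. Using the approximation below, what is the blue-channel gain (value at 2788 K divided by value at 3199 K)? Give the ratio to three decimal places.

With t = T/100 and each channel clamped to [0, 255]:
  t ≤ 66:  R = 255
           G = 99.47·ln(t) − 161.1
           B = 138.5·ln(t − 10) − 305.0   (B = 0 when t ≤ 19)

0.767

At 3199 K (t = 31.99):
  B = 138.5·ln(31.99 − 10) − 305.0 = 138.5·ln 21.99 − 305.0 = 138.5·3.0906 − 305.0 = 123.046.
At 2788 K (t = 27.88):
  B = 138.5·ln(27.88 − 10) − 305.0 = 138.5·ln 17.88 − 305.0 = 138.5·2.8837 − 305.0 = 94.390.
Gain = 94.390 / 123.046 = 0.7671 → 0.767.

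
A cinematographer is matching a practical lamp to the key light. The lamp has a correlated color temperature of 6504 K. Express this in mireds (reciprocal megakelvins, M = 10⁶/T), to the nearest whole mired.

M = 10⁶ / 6504 = 153.752 → 154 mireds.

154 mireds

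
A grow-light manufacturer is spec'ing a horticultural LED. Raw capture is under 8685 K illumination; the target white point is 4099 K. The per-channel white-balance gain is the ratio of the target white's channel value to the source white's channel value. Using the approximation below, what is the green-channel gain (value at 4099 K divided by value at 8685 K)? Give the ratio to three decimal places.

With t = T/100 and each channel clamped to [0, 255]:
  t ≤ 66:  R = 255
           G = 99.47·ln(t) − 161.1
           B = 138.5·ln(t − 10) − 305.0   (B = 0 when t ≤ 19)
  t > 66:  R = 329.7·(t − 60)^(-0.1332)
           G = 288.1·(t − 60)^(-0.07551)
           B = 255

0.927

At 8685 K (t = 86.85):
  G = 288.1·(86.85 − 60)^(-0.07551) = 288.1·26.85^(-0.07551) = 288.1·0.78001 = 224.721.
At 4099 K (t = 40.99):
  G = 99.47·ln 40.99 − 161.1 = 99.47·3.7133 − 161.1 = 208.265.
Gain = 208.265 / 224.721 = 0.9268 → 0.927.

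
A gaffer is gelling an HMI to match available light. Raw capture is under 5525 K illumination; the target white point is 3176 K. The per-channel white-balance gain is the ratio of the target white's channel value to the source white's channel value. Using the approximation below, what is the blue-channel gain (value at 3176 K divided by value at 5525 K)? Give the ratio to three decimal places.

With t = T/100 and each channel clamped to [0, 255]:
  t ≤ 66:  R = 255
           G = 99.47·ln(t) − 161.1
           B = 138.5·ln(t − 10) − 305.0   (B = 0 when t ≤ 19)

At 5525 K (t = 55.25):
  B = 138.5·ln(55.25 − 10) − 305.0 = 138.5·ln 45.25 − 305.0 = 138.5·3.8122 − 305.0 = 222.990.
At 3176 K (t = 31.76):
  B = 138.5·ln(31.76 − 10) − 305.0 = 138.5·ln 21.76 − 305.0 = 138.5·3.0801 − 305.0 = 121.590.
Gain = 121.590 / 222.990 = 0.5453 → 0.545.

0.545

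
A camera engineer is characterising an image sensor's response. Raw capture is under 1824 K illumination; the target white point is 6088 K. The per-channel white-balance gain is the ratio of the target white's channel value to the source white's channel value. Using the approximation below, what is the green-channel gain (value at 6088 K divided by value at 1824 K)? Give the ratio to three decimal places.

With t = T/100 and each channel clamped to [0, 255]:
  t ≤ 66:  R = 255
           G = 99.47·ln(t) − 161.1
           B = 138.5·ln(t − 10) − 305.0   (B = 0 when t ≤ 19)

1.939

At 1824 K (t = 18.24):
  G = 99.47·ln 18.24 − 161.1 = 99.47·2.9036 − 161.1 = 127.723.
At 6088 K (t = 60.88):
  G = 99.47·ln 60.88 − 161.1 = 99.47·4.1089 − 161.1 = 247.613.
Gain = 247.613 / 127.723 = 1.9387 → 1.939.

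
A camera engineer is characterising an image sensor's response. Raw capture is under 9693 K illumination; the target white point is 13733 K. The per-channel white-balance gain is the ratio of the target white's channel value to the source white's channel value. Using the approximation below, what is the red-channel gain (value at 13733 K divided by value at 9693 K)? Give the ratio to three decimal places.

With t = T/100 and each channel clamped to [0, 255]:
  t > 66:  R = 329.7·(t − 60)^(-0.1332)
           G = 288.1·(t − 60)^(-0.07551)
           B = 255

0.906

At 9693 K (t = 96.93):
  R = 329.7·(96.93 − 60)^(-0.1332) = 329.7·36.93^(-0.1332) = 329.7·0.61834 = 203.866.
At 13733 K (t = 137.33):
  R = 329.7·(137.33 − 60)^(-0.1332) = 329.7·77.33^(-0.1332) = 329.7·0.56037 = 184.753.
Gain = 184.753 / 203.866 = 0.9062 → 0.906.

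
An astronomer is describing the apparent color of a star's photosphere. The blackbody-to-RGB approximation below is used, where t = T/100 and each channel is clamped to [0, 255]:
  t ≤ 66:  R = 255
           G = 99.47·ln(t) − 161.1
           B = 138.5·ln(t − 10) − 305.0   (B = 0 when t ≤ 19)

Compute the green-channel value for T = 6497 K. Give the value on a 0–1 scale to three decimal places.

t = 6497/100 = 64.97; the t ≤ 66 branch applies.
G = 99.47·ln 64.97 − 161.1 = 99.47·4.1739 − 161.1 = 254.080.
On a 0–1 scale: 254.080/255 = 0.9964 → 0.996.

0.996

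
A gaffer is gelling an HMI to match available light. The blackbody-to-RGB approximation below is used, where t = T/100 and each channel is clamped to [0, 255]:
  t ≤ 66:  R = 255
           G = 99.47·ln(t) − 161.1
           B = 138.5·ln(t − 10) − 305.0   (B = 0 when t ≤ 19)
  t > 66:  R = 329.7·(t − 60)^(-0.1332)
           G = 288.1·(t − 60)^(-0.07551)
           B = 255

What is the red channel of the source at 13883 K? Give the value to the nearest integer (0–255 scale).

184

t = 13883/100 = 138.83; the t > 66 branch applies.
R = 329.7·(138.83 − 60)^(-0.1332) = 329.7·78.83^(-0.1332) = 329.7·0.55893 = 184.281.
Rounded: 184.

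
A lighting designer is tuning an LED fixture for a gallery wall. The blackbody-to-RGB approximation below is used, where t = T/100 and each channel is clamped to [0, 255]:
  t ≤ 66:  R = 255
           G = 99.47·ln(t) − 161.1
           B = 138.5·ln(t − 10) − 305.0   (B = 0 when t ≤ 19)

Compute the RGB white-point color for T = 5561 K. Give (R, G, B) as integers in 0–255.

(255, 239, 224)

t = 5561/100 = 55.61; the t ≤ 66 branch applies.
R = 255 by definition for t ≤ 66.
G = 99.47·ln 55.61 − 161.1 = 99.47·4.0184 − 161.1 = 238.607.
B = 138.5·ln(55.61 − 10) − 305.0 = 138.5·ln 45.61 − 305.0 = 138.5·3.8201 − 305.0 = 224.088.
Rounded: (255, 239, 224).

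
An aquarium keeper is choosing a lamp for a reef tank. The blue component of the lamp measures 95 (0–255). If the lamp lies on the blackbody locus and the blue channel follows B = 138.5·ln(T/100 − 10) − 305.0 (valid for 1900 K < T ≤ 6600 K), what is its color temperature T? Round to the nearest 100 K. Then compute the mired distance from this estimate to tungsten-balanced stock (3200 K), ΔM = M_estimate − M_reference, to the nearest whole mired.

+45 mireds

ln(t − 10) = (95 + 305.0) / 138.5 = 2.8881.
t − 10 = e^2.8881 = 17.959, so t = 27.959.
T = 100·t = 2796 K → 2800 K to the nearest 100 K.
M_estimate = 10⁶/2800 = 357.14; M_reference = 10⁶/3200 = 312.50.
ΔM = 357.14 − 312.50 = 44.64 → +45 mireds.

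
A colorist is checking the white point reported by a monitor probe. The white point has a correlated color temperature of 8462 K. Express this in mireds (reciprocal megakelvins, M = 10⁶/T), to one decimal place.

M = 10⁶ / 8462 = 118.175 → 118.2 mireds.

118.2 mireds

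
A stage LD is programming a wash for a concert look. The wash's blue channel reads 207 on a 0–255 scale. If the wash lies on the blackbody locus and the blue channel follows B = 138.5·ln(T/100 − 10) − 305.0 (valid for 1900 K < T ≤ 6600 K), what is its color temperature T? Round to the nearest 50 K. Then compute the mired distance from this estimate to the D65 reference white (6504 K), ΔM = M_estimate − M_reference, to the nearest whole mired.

+44 mireds

ln(t − 10) = (207 + 305.0) / 138.5 = 3.6968.
t − 10 = e^3.6968 = 40.316, so t = 50.316.
T = 100·t = 5032 K → 5050 K to the nearest 50 K.
M_estimate = 10⁶/5050 = 198.02; M_reference = 10⁶/6504 = 153.75.
ΔM = 198.02 − 153.75 = 44.27 → +44 mireds.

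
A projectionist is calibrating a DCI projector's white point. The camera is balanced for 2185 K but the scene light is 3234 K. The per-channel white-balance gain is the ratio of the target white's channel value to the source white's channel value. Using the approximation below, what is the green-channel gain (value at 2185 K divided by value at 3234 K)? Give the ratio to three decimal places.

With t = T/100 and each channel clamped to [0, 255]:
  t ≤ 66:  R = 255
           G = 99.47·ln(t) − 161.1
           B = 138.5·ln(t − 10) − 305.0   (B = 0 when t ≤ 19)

0.789

At 3234 K (t = 32.34):
  G = 99.47·ln 32.34 − 161.1 = 99.47·3.4763 − 161.1 = 184.688.
At 2185 K (t = 21.85):
  G = 99.47·ln 21.85 − 161.1 = 99.47·3.0842 − 161.1 = 145.685.
Gain = 145.685 / 184.688 = 0.7888 → 0.789.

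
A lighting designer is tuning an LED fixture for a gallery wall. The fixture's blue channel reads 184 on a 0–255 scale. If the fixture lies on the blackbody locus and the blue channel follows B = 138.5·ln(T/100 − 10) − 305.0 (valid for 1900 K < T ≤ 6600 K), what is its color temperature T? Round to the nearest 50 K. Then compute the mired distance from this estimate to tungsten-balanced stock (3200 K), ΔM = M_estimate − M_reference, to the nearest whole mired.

ln(t − 10) = (184 + 305.0) / 138.5 = 3.5307.
t − 10 = e^3.5307 = 34.147, so t = 44.147.
T = 100·t = 4415 K → 4400 K to the nearest 50 K.
M_estimate = 10⁶/4400 = 227.27; M_reference = 10⁶/3200 = 312.50.
ΔM = 227.27 − 312.50 = -85.23 → -85 mireds.

-85 mireds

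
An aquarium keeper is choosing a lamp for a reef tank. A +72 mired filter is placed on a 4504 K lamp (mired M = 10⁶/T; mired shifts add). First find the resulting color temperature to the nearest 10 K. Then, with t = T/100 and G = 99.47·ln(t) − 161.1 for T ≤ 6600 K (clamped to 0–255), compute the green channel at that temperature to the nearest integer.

M_in = 10⁶/4504 = 222.02; M_out = 222.02 + (+72) = 294.02.
T_out = 10⁶/294.02 = 3401.1 K → 3400 K; t = 34.
G = 99.47·ln 34 − 161.1 = 99.47·3.5264 − 161.1 = 189.667.
Rounded: 190.

190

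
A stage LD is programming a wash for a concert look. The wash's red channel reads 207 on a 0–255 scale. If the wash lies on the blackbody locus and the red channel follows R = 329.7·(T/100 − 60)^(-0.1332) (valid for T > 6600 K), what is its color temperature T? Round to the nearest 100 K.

9300 K

(t − 60)^(-0.1332) = 207/329.7 = 0.62784.
t − 60 = 0.62784^(1/-0.1332) = 0.62784^(-7.508) = 32.933, so t = 92.933.
T = 100·t = 9293 K → 9300 K to the nearest 100 K.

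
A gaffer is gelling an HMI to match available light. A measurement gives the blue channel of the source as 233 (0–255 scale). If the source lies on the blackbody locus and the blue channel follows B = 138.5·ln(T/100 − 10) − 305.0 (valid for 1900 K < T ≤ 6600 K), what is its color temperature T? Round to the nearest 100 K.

5900 K

ln(t − 10) = (233 + 305.0) / 138.5 = 3.8845.
t − 10 = e^3.8845 = 48.641, so t = 58.641.
T = 100·t = 5864 K → 5900 K to the nearest 100 K.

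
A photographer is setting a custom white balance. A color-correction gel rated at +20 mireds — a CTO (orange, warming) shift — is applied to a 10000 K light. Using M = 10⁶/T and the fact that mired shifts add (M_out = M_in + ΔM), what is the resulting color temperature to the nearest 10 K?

M_in = 10⁶/10000 = 100.00 mireds.
M_out = 100.00 + (+20) = 120.00 mireds.
T_out = 10⁶/120.00 = 8333.3 K → 8330 K.

8330 K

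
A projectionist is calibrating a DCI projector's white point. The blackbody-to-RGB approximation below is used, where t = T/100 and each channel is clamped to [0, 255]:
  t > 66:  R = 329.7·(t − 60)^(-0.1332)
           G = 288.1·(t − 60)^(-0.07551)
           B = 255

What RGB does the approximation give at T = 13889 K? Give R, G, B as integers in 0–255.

R=184, G=207, B=255

t = 13889/100 = 138.89; the t > 66 branch applies.
R = 329.7·(138.89 − 60)^(-0.1332) = 329.7·78.89^(-0.1332) = 329.7·0.55888 = 184.262.
G = 288.1·(138.89 − 60)^(-0.07551) = 288.1·78.89^(-0.07551) = 288.1·0.71904 = 207.157.
B = 255 by definition for t > 66.
Rounded: (184, 207, 255).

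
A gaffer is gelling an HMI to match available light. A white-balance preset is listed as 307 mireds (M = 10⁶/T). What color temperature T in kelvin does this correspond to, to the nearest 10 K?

3260 K

T = 10⁶ / 307 = 3257.33 K → 3260 K.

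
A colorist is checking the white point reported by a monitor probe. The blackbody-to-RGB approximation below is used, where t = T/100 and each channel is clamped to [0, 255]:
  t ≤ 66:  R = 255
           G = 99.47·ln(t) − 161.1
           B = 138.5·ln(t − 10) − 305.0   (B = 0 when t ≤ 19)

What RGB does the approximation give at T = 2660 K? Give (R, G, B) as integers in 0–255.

t = 2660/100 = 26.6; the t ≤ 66 branch applies.
R = 255 by definition for t ≤ 66.
G = 99.47·ln 26.6 − 161.1 = 99.47·3.2809 − 161.1 = 165.252.
B = 138.5·ln(26.6 − 10) − 305.0 = 138.5·ln 16.6 − 305.0 = 138.5·2.8094 − 305.0 = 84.102.
Rounded: (255, 165, 84).

(255, 165, 84)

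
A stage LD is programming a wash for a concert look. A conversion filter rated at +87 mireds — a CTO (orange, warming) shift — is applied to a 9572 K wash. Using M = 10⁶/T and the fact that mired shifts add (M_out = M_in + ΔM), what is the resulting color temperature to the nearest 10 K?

M_in = 10⁶/9572 = 104.47 mireds.
M_out = 104.47 + (+87) = 191.47 mireds.
T_out = 10⁶/191.47 = 5222.7 K → 5220 K.

5220 K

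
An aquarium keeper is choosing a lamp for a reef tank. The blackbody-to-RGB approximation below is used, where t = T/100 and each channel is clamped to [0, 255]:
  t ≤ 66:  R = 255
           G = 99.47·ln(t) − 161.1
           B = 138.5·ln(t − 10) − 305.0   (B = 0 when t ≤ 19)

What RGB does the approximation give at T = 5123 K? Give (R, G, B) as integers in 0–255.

t = 5123/100 = 51.23; the t ≤ 66 branch applies.
R = 255 by definition for t ≤ 66.
G = 99.47·ln 51.23 − 161.1 = 99.47·3.9363 − 161.1 = 230.446.
B = 138.5·ln(51.23 − 10) − 305.0 = 138.5·ln 41.23 − 305.0 = 138.5·3.7192 − 305.0 = 210.105.
Rounded: (255, 230, 210).

(255, 230, 210)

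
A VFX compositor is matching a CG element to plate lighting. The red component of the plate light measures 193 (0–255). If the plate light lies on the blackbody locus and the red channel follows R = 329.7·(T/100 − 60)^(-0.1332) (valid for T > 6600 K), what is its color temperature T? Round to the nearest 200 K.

11600 K

(t − 60)^(-0.1332) = 193/329.7 = 0.58538.
t − 60 = 0.58538^(1/-0.1332) = 0.58538^(-7.508) = 55.713, so t = 115.713.
T = 100·t = 11571 K → 11600 K to the nearest 200 K.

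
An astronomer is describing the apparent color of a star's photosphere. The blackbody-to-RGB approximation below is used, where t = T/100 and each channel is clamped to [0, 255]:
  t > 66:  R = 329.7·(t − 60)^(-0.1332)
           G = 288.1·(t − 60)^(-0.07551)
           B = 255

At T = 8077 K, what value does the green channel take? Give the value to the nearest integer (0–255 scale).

t = 8077/100 = 80.77; the t > 66 branch applies.
G = 288.1·(80.77 − 60)^(-0.07551) = 288.1·20.77^(-0.07551) = 288.1·0.79528 = 229.120.
Rounded: 229.

229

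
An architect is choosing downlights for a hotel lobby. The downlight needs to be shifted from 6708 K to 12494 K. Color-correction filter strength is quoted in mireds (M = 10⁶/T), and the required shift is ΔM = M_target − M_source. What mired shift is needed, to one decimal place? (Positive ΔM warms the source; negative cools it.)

-69.0 mireds

M_source = 10⁶/6708 = 149.076; M_target = 10⁶/12494 = 80.038.
ΔM = 80.038 − 149.076 = -69.037 → -69.0 mireds, a cooling shift.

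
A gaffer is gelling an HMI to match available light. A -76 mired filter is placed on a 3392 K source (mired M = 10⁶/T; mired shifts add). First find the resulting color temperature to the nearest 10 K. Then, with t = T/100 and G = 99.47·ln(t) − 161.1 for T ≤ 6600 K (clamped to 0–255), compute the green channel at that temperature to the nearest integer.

219

M_in = 10⁶/3392 = 294.81; M_out = 294.81 + (-76) = 218.81.
T_out = 10⁶/218.81 = 4570.1 K → 4570 K; t = 45.7.
G = 99.47·ln 45.7 − 161.1 = 99.47·3.8221 − 161.1 = 219.084.
Rounded: 219.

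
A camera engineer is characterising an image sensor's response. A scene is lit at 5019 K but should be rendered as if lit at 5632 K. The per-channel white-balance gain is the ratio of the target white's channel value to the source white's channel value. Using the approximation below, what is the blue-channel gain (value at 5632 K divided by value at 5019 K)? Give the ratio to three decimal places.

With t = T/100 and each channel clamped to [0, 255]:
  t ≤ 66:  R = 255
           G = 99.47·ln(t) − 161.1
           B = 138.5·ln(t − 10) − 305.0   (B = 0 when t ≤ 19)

At 5019 K (t = 50.19):
  B = 138.5·ln(50.19 − 10) − 305.0 = 138.5·ln 40.19 − 305.0 = 138.5·3.6936 − 305.0 = 206.566.
At 5632 K (t = 56.32):
  B = 138.5·ln(56.32 − 10) − 305.0 = 138.5·ln 46.32 − 305.0 = 138.5·3.8356 − 305.0 = 226.227.
Gain = 226.227 / 206.566 = 1.0952 → 1.095.

1.095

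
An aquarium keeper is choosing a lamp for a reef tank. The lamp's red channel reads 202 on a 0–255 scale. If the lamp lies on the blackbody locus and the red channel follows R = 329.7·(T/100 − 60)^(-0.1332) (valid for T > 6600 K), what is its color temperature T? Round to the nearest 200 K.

10000 K

(t − 60)^(-0.1332) = 202/329.7 = 0.61268.
t − 60 = 0.61268^(1/-0.1332) = 0.61268^(-7.508) = 39.569, so t = 99.569.
T = 100·t = 9957 K → 10000 K to the nearest 200 K.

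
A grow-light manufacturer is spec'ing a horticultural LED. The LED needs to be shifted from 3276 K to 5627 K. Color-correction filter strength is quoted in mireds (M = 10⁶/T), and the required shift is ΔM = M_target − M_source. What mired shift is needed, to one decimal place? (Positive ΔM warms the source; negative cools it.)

-127.5 mireds

M_source = 10⁶/3276 = 305.250; M_target = 10⁶/5627 = 177.715.
ΔM = 177.715 − 305.250 = -127.536 → -127.5 mireds, a cooling shift.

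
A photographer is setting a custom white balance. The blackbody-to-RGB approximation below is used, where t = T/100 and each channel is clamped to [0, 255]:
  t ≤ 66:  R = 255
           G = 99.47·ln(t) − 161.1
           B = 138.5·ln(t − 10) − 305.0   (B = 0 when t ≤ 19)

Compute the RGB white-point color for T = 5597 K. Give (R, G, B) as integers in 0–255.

(255, 239, 225)

t = 5597/100 = 55.97; the t ≤ 66 branch applies.
R = 255 by definition for t ≤ 66.
G = 99.47·ln 55.97 − 161.1 = 99.47·4.0248 − 161.1 = 239.248.
B = 138.5·ln(55.97 − 10) − 305.0 = 138.5·ln 45.97 − 305.0 = 138.5·3.8280 − 305.0 = 225.176.
Rounded: (255, 239, 225).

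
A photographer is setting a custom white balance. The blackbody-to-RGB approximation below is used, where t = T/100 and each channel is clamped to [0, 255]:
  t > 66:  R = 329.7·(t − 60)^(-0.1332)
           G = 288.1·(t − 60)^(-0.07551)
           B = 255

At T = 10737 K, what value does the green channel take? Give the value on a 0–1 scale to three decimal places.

0.844

t = 10737/100 = 107.37; the t > 66 branch applies.
G = 288.1·(107.37 − 60)^(-0.07551) = 288.1·47.37^(-0.07551) = 288.1·0.74728 = 215.291.
On a 0–1 scale: 215.291/255 = 0.8443 → 0.844.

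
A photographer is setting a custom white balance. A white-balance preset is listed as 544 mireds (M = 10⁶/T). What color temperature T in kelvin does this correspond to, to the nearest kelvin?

T = 10⁶ / 544 = 1838.24 K → 1838 K.

1838 K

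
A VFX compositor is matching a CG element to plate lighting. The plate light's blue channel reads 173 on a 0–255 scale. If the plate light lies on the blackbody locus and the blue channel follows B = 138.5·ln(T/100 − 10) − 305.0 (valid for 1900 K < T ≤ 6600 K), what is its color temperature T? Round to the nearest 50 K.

ln(t − 10) = (173 + 305.0) / 138.5 = 3.4513.
t − 10 = e^3.4513 = 31.540, so t = 41.540.
T = 100·t = 4154 K → 4150 K to the nearest 50 K.

4150 K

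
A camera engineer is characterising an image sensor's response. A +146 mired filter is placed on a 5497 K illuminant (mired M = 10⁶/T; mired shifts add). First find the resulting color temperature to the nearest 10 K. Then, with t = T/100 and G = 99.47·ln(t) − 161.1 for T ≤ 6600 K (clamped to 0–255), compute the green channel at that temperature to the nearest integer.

M_in = 10⁶/5497 = 181.92; M_out = 181.92 + (+146) = 327.92.
T_out = 10⁶/327.92 = 3049.5 K → 3050 K; t = 30.5.
G = 99.47·ln 30.5 − 161.1 = 99.47·3.4177 − 161.1 = 178.861.
Rounded: 179.

179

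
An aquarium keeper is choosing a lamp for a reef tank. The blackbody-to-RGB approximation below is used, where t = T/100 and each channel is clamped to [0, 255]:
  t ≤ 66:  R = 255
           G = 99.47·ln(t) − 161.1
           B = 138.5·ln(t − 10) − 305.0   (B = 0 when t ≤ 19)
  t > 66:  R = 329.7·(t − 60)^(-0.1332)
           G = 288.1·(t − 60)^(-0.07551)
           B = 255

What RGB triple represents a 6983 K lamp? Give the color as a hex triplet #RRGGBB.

t = 6983/100 = 69.83; the t > 66 branch applies.
R = 329.7·(69.83 − 60)^(-0.1332) = 329.7·9.83^(-0.1332) = 329.7·0.73755 = 243.170.
G = 288.1·(69.83 − 60)^(-0.07551) = 288.1·9.83^(-0.07551) = 288.1·0.84150 = 242.435.
B = 255 by definition for t > 66.
Rounded: (243, 242, 255).
In hex: #F3F2FF.

#F3F2FF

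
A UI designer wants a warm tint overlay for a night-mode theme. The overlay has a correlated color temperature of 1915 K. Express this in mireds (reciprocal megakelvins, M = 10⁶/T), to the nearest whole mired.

522 mireds

M = 10⁶ / 1915 = 522.193 → 522 mireds.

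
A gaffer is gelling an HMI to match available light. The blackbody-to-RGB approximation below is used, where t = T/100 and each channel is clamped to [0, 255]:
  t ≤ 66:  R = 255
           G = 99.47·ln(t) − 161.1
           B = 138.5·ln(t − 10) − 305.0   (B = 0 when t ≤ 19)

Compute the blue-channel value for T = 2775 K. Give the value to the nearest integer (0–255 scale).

93

t = 2775/100 = 27.75; the t ≤ 66 branch applies.
B = 138.5·ln(27.75 − 10) − 305.0 = 138.5·ln 17.75 − 305.0 = 138.5·2.8764 − 305.0 = 93.379.
Rounded: 93.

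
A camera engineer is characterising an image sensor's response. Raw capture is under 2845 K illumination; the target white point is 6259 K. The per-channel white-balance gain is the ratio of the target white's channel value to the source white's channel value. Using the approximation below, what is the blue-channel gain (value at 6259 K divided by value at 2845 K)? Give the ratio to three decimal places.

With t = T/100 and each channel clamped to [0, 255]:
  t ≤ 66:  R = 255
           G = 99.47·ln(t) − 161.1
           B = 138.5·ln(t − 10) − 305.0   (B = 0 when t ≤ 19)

2.469

At 2845 K (t = 28.45):
  B = 138.5·ln(28.45 − 10) − 305.0 = 138.5·ln 18.45 − 305.0 = 138.5·2.9151 − 305.0 = 98.736.
At 6259 K (t = 62.59):
  B = 138.5·ln(62.59 − 10) − 305.0 = 138.5·ln 52.59 − 305.0 = 138.5·3.9625 − 305.0 = 243.810.
Gain = 243.810 / 98.736 = 2.4693 → 2.469.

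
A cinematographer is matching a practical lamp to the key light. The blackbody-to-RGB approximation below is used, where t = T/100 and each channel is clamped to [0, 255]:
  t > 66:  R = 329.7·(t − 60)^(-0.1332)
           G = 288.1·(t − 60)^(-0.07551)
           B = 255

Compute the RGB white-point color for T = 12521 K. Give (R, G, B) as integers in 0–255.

t = 12521/100 = 125.21; the t > 66 branch applies.
R = 329.7·(125.21 − 60)^(-0.1332) = 329.7·65.21^(-0.1332) = 329.7·0.57324 = 188.996.
G = 288.1·(125.21 − 60)^(-0.07551) = 288.1·65.21^(-0.07551) = 288.1·0.72946 = 210.157.
B = 255 by definition for t > 66.
Rounded: (189, 210, 255).

(189, 210, 255)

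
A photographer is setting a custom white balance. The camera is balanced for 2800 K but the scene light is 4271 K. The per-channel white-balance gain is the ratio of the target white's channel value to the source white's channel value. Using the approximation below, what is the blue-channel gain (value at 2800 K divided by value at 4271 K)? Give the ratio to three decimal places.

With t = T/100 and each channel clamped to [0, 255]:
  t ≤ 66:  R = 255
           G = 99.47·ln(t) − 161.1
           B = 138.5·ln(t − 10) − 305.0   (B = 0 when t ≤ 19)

At 4271 K (t = 42.71):
  B = 138.5·ln(42.71 − 10) − 305.0 = 138.5·ln 32.71 − 305.0 = 138.5·3.4877 − 305.0 = 178.044.
At 2800 K (t = 28):
  B = 138.5·ln(28 − 10) − 305.0 = 138.5·ln 18 − 305.0 = 138.5·2.8904 − 305.0 = 95.316.
Gain = 95.316 / 178.044 = 0.5354 → 0.535.

0.535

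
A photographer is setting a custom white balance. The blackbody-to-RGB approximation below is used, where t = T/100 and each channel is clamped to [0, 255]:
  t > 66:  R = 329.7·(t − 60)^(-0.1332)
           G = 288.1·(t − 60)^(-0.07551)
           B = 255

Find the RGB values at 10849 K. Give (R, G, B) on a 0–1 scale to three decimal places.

(0.771, 0.843, 1.000)

t = 10849/100 = 108.49; the t > 66 branch applies.
R = 329.7·(108.49 − 60)^(-0.1332) = 329.7·48.49^(-0.1332) = 329.7·0.59631 = 196.603.
G = 288.1·(108.49 − 60)^(-0.07551) = 288.1·48.49^(-0.07551) = 288.1·0.74596 = 214.912.
B = 255 by definition for t > 66.
Dividing each by 255: (0.7710, 0.8428, 1.0000) → (0.771, 0.843, 1.000).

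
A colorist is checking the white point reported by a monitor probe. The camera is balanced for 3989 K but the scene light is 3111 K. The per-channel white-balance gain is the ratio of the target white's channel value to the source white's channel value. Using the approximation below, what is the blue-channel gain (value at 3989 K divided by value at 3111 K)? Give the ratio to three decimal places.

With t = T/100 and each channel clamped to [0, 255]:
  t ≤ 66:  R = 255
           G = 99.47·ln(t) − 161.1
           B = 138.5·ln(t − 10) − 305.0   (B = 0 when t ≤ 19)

At 3111 K (t = 31.11):
  B = 138.5·ln(31.11 − 10) − 305.0 = 138.5·ln 21.11 − 305.0 = 138.5·3.0497 − 305.0 = 117.390.
At 3989 K (t = 39.89):
  B = 138.5·ln(39.89 − 10) − 305.0 = 138.5·ln 29.89 − 305.0 = 138.5·3.3975 − 305.0 = 165.557.
Gain = 165.557 / 117.390 = 1.4103 → 1.410.

1.410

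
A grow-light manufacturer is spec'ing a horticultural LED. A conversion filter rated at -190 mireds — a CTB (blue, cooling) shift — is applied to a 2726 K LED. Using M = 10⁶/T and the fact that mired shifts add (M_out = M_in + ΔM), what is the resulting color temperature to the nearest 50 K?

5650 K

M_in = 10⁶/2726 = 366.84 mireds.
M_out = 366.84 + (-190) = 176.84 mireds.
T_out = 10⁶/176.84 = 5654.9 K → 5650 K.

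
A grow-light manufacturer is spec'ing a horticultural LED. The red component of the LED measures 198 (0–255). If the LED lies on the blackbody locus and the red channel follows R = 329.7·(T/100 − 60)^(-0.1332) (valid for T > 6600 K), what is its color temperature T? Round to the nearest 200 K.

(t − 60)^(-0.1332) = 198/329.7 = 0.60055.
t − 60 = 0.60055^(1/-0.1332) = 0.60055^(-7.508) = 45.980, so t = 105.980.
T = 100·t = 10598 K → 10600 K to the nearest 200 K.

10600 K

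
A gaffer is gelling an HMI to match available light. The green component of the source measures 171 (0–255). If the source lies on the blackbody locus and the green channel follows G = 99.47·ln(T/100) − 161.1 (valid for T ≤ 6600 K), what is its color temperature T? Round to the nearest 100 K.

2800 K

ln t = (171 + 161.1) / 99.47 = 3.3387.
t = e^3.3387 = 28.182.
T = 100·t = 2818 K → 2800 K to the nearest 100 K.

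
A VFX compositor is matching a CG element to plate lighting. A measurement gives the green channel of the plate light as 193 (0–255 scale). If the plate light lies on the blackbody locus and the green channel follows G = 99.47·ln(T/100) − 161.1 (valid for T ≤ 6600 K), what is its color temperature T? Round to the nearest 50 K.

ln t = (193 + 161.1) / 99.47 = 3.5599.
t = e^3.5599 = 35.159.
T = 100·t = 3516 K → 3500 K to the nearest 50 K.

3500 K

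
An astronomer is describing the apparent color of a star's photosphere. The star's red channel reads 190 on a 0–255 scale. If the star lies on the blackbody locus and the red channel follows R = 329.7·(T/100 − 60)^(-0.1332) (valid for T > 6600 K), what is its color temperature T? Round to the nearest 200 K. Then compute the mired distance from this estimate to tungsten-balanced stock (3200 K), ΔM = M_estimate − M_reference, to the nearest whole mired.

(t − 60)^(-0.1332) = 190/329.7 = 0.57628.
t − 60 = 0.57628^(1/-0.1332) = 0.57628^(-7.508) = 62.667, so t = 122.667.
T = 100·t = 12267 K → 12200 K to the nearest 200 K.
M_estimate = 10⁶/12200 = 81.97; M_reference = 10⁶/3200 = 312.50.
ΔM = 81.97 − 312.50 = -230.53 → -231 mireds.

-231 mireds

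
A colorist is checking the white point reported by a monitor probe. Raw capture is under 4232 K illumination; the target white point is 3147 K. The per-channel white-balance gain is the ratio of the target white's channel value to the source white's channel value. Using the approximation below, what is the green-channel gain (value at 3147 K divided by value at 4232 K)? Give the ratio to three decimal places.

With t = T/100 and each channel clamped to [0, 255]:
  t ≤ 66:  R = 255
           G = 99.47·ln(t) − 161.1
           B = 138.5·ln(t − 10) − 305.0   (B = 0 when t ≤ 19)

At 4232 K (t = 42.32):
  G = 99.47·ln 42.32 − 161.1 = 99.47·3.7453 − 161.1 = 211.441.
At 3147 K (t = 31.47):
  G = 99.47·ln 31.47 − 161.1 = 99.47·3.4490 − 161.1 = 181.975.
Gain = 181.975 / 211.441 = 0.8606 → 0.861.

0.861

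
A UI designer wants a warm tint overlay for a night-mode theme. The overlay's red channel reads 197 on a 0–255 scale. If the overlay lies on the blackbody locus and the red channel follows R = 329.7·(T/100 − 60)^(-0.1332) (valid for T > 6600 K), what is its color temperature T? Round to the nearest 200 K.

(t − 60)^(-0.1332) = 197/329.7 = 0.59751.
t − 60 = 0.59751^(1/-0.1332) = 0.59751^(-7.508) = 47.761, so t = 107.761.
T = 100·t = 10776 K → 10800 K to the nearest 200 K.

10800 K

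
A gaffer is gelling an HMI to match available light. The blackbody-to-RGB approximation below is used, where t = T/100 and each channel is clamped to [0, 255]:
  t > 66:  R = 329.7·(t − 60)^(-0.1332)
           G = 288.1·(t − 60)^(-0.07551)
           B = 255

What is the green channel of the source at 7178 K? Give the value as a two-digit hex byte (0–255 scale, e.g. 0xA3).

t = 7178/100 = 71.78; the t > 66 branch applies.
G = 288.1·(71.78 − 60)^(-0.07551) = 288.1·11.78^(-0.07551) = 288.1·0.83008 = 239.145.
Rounded: 239; in hex, 0xEF.

0xEF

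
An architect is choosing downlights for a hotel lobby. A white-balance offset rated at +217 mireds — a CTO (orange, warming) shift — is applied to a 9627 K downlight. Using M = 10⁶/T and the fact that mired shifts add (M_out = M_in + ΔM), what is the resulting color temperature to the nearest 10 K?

3120 K

M_in = 10⁶/9627 = 103.87 mireds.
M_out = 103.87 + (+217) = 320.87 mireds.
T_out = 10⁶/320.87 = 3116.5 K → 3120 K.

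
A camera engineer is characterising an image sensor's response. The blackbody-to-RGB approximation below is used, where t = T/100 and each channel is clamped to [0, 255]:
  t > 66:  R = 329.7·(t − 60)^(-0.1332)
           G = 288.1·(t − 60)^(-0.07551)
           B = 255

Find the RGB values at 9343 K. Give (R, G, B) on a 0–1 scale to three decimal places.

t = 9343/100 = 93.43; the t > 66 branch applies.
R = 329.7·(93.43 − 60)^(-0.1332) = 329.7·33.43^(-0.1332) = 329.7·0.62659 = 206.587.
G = 288.1·(93.43 − 60)^(-0.07551) = 288.1·33.43^(-0.07551) = 288.1·0.76721 = 221.032.
B = 255 by definition for t > 66.
Dividing each by 255: (0.8101, 0.8668, 1.0000) → (0.810, 0.867, 1.000).

(0.810, 0.867, 1.000)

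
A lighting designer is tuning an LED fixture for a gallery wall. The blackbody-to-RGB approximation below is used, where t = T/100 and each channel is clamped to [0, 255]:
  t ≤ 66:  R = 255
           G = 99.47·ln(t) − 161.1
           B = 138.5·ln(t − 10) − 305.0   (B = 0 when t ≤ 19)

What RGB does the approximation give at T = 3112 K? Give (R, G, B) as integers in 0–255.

(255, 181, 117)

t = 3112/100 = 31.12; the t ≤ 66 branch applies.
R = 255 by definition for t ≤ 66.
G = 99.47·ln 31.12 − 161.1 = 99.47·3.4379 − 161.1 = 180.863.
B = 138.5·ln(31.12 − 10) − 305.0 = 138.5·ln 21.12 − 305.0 = 138.5·3.0502 − 305.0 = 117.456.
Rounded: (255, 181, 117).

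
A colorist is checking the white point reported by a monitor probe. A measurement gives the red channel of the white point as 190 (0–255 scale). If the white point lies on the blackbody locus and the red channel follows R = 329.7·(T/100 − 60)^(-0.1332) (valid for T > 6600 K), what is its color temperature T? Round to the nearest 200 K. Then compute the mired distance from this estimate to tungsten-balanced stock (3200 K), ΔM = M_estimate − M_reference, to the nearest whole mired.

-231 mireds

(t − 60)^(-0.1332) = 190/329.7 = 0.57628.
t − 60 = 0.57628^(1/-0.1332) = 0.57628^(-7.508) = 62.667, so t = 122.667.
T = 100·t = 12267 K → 12200 K to the nearest 200 K.
M_estimate = 10⁶/12200 = 81.97; M_reference = 10⁶/3200 = 312.50.
ΔM = 81.97 − 312.50 = -230.53 → -231 mireds.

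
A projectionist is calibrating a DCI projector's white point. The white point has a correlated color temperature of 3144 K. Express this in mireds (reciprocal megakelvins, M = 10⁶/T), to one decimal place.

318.1 mireds

M = 10⁶ / 3144 = 318.066 → 318.1 mireds.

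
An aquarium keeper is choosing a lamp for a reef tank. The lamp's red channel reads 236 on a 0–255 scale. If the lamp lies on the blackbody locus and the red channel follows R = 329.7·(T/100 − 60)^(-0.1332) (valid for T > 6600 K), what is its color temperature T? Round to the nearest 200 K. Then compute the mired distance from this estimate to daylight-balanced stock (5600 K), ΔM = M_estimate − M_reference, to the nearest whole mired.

(t − 60)^(-0.1332) = 236/329.7 = 0.71580.
t − 60 = 0.71580^(1/-0.1332) = 0.71580^(-7.508) = 12.307, so t = 72.307.
T = 100·t = 7231 K → 7200 K to the nearest 200 K.
M_estimate = 10⁶/7200 = 138.89; M_reference = 10⁶/5600 = 178.57.
ΔM = 138.89 − 178.57 = -39.68 → -40 mireds.

-40 mireds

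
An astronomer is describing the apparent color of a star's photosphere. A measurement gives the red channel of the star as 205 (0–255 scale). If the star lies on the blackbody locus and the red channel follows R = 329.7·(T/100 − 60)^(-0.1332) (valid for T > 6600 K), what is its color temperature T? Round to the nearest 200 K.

9600 K

(t − 60)^(-0.1332) = 205/329.7 = 0.62178.
t − 60 = 0.62178^(1/-0.1332) = 0.62178^(-7.508) = 35.423, so t = 95.423.
T = 100·t = 9542 K → 9600 K to the nearest 200 K.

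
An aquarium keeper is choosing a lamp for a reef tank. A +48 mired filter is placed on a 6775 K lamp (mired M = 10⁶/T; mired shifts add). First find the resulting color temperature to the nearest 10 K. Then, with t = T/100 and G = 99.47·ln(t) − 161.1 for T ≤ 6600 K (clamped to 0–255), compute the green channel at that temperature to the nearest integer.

M_in = 10⁶/6775 = 147.60; M_out = 147.60 + (+48) = 195.60.
T_out = 10⁶/195.60 = 5112.4 K → 5110 K; t = 51.1.
G = 99.47·ln 51.1 − 161.1 = 99.47·3.9338 − 161.1 = 230.194.
Rounded: 230.

230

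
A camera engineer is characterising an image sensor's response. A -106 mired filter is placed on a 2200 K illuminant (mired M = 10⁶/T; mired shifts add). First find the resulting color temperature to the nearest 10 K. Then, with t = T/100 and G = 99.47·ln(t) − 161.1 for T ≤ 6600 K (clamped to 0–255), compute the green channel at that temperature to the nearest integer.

M_in = 10⁶/2200 = 454.55; M_out = 454.55 + (-106) = 348.55.
T_out = 10⁶/348.55 = 2869.1 K → 2870 K; t = 28.7.
G = 99.47·ln 28.7 − 161.1 = 99.47·3.3569 − 161.1 = 172.811.
Rounded: 173.

173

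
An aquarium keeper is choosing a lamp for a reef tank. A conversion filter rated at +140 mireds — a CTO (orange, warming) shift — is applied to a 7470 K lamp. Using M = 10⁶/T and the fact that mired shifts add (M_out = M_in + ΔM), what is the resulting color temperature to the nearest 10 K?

M_in = 10⁶/7470 = 133.87 mireds.
M_out = 133.87 + (+140) = 273.87 mireds.
T_out = 10⁶/273.87 = 3651.4 K → 3650 K.

3650 K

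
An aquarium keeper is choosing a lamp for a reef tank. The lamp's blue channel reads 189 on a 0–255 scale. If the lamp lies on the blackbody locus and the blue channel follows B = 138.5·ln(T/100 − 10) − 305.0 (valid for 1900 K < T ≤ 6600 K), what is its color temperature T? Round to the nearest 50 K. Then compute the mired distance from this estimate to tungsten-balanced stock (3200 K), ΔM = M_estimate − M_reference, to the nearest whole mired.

ln(t − 10) = (189 + 305.0) / 138.5 = 3.5668.
t − 10 = e^3.5668 = 35.403, so t = 45.403.
T = 100·t = 4540 K → 4550 K to the nearest 50 K.
M_estimate = 10⁶/4550 = 219.78; M_reference = 10⁶/3200 = 312.50.
ΔM = 219.78 − 312.50 = -92.72 → -93 mireds.

-93 mireds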